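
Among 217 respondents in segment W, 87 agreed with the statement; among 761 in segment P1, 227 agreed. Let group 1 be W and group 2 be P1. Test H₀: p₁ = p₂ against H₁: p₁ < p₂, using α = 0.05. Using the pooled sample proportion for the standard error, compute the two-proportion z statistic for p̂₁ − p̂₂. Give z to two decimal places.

z = 2.86

p̂₁ = 87/217 ≈ 0.4009, p̂₂ = 227/761 ≈ 0.2983.
Pooled p̂ = (87+227)/(217+761) = 314/978 = 0.3211.
SE = √(p̂(1−p̂)(1/n₁+1/n₂)) = √(0.3211·0.6789·0.00592236) = √(0.00129097) = 0.0359.
z = (0.4009 − 0.2983)/0.0359 = 0.1026/0.0359 = 2.86.
p-value = P(Z < 2.856) ≈ 0.9979; since p > α = 0.05, fail to reject H₀.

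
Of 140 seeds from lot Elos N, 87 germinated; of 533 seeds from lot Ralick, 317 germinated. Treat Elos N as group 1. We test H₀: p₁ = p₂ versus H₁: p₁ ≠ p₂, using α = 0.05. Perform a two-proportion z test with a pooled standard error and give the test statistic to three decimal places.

p̂₁ = 87/140 = 0.62143, p̂₂ = 317/533 = 0.59475.
Pooled p̂ = (87+317)/(140+533) = 404/673 = 0.60030.
SE = √(0.23994 × 0.00901903) = 0.04652.
z = (0.62143 − 0.59475)/0.04652 = 0.02668/0.04652 = 0.574.
Two-sided p-value ≈ 2·Φ(−0.574) = 0.5663, so at α = 0.05 we fail to reject H₀.

z = 0.574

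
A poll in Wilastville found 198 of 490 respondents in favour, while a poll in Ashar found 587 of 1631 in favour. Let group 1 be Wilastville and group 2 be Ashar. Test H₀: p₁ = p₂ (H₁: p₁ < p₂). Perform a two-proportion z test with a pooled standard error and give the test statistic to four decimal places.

z = 1.7762

p̂₁ = 198/490 = 0.404082, p̂₂ = 587/1631 = 0.359902.
Pooled p̂ = (198+587)/(490+1631) = 785/2121 = 0.370108.
SE = √(p̂(1−p̂)(1/n₁+1/n₂)) = √(0.370108·0.629892·0.00265394) = √(0.000618708) = 0.024874.
z = (0.404082 − 0.359902)/0.024874 = 0.044180/0.024874 = 1.7762.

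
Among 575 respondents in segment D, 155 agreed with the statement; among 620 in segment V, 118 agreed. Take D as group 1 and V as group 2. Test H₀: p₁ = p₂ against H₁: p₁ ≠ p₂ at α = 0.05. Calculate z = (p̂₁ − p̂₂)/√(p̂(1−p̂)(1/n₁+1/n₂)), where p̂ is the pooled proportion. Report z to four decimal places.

p̂₁ = 155/575 ≈ 0.2695652, p̂₂ = 118/620 ≈ 0.1903226.
Pooled p̂ = (155+118)/(575+620) = 273/1195 = 0.2284519.
SE = √(p̂(1−p̂)(1/n₁+1/n₂)) = √(0.2284519·0.7715481·0.00335203) = √(0.000590835) = 0.0243071.
z = (0.2695652 − 0.1903226)/0.0243071 = 0.0792426/0.0243071 = 3.2601.
Two-sided p-value ≈ 2·Φ(−3.260) = 0.0011, so at α = 0.05 we reject H₀.

z = 3.2601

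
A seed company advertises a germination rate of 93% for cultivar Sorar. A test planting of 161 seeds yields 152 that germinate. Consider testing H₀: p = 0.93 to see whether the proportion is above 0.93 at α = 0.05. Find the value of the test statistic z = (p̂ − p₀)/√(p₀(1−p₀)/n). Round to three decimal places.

z = 0.701

p̂ = 152/161 ≈ 0.94410.
Standard error under H₀: √(0.93×0.07/161) = 0.02011.
z = (0.94410 − 0.93)/0.02011 = 0.01410/0.02011 = 0.701.
p-value = P(Z > 0.701) ≈ 0.2416, so at α = 0.05 we fail to reject H₀.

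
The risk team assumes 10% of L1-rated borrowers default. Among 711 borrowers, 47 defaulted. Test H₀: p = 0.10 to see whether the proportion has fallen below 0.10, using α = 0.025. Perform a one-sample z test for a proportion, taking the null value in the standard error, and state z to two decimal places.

p̂ = 47/711 = 0.06610.
Under H₀, SE = √(0.1·0.9/711) = √(0.000126582) = 0.01125.
z = (0.06610 − 0.1)/0.01125 = -0.03390/0.01125 = -3.01.
p-value = P(Z < -3.013) ≈ 0.0013; since p < α = 0.025, reject H₀.

z = -3.01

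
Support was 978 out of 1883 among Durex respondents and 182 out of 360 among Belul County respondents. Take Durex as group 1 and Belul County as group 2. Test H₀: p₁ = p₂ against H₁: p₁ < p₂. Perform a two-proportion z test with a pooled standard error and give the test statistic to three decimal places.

z = 0.481

p̂₁ = 978/1883 = 0.51938, p̂₂ = 182/360 = 0.50556.
Pooled p̂ = (978+182)/(1883+360) = 1160/2243 = 0.51716.
SE = √(p̂(1−p̂)(1/n₁+1/n₂)) = √(0.51716·0.48284·0.00330885) = √(0.000826236) = 0.02874.
z = (0.51938 − 0.50556)/0.02874 = 0.01382/0.02874 = 0.481.
p-value = P(Z < 0.481) ≈ 0.6848.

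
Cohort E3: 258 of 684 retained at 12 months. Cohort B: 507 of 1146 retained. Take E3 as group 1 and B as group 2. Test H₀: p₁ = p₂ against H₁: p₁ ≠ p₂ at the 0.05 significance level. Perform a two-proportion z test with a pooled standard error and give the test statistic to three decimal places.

p̂₁ = 258/684 = 0.377193, p̂₂ = 507/1146 = 0.442408.
Pooled p̂ = (258+507)/(684+1146) = 765/1830 = 0.418033.
SE = √(p̂(1−p̂)(1/n₁+1/n₂)) = √(0.418033·0.581967·0.00233459) = √(0.000567962) = 0.023832.
z = (0.377193 − 0.442408)/0.023832 = -0.065215/0.023832 = -2.736.
Two-sided p-value ≈ 2·Φ(−2.736) = 0.0062, so at α = 0.05 we reject H₀.

z = -2.736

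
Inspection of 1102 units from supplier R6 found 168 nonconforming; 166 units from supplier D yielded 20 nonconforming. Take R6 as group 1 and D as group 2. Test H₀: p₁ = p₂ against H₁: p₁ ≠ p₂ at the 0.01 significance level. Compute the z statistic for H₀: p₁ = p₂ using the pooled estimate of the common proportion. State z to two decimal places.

z = 1.08

p̂₁ = 168/1102 ≈ 0.1525, p̂₂ = 20/166 ≈ 0.1205.
Pooled p̂ = (168+20)/(1102+166) = 188/1268 = 0.1483.
SE = √(p̂(1−p̂)(1/n₁+1/n₂)) = √(0.1483·0.8517·0.00693154) = √(0.000875332) = 0.0296.
z = (0.1525 − 0.1205)/0.0296 = 0.0320/0.0296 = 1.08.
Two-sided p-value ≈ 2·Φ(−1.081) = 0.2799, so at α = 0.01 we fail to reject H₀.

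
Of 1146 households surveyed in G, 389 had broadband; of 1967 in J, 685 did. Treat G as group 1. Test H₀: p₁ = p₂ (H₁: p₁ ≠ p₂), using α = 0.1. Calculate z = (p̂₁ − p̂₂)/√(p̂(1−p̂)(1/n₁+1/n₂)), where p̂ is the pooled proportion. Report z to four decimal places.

z = -0.4984

p̂₁ = 389/1146 = 0.339442, p̂₂ = 685/1967 = 0.348246.
Pooled p̂ = (389+685)/(1146+1967) = 1074/3113 = 0.345005.
SE = √(0.225976 × 0.00138099) = 0.017666.
z = (0.339442 − 0.348246)/0.017666 = -0.008804/0.017666 = -0.4984.
Two-sided p-value ≈ 2·Φ(−0.498) = 0.6182; since p > α = 0.1, fail to reject H₀.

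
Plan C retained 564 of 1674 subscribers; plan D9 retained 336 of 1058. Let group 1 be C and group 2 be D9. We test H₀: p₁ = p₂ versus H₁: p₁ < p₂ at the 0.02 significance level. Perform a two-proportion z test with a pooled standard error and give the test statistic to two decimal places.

p̂₁ = 564/1674 ≈ 0.33692, p̂₂ = 336/1058 ≈ 0.31758.
Pooled p̂ = (564+336)/(1674+1058) = 900/2732 = 0.32943.
SE = √(0.220906 × 0.00154255) = 0.01846.
z = (0.33692 − 0.31758)/0.01846 = 0.01934/0.01846 = 1.05.
p-value = P(Z < 1.048) ≈ 0.8526, so at α = 0.02 we fail to reject H₀.

z = 1.05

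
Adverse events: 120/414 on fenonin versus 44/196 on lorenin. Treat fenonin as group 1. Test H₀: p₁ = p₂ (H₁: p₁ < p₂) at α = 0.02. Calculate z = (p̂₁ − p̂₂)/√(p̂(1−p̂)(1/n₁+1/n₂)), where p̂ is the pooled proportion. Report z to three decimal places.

p̂₁ = 120/414 ≈ 0.289855, p̂₂ = 44/196 ≈ 0.224490.
Pooled p̂ = (120+44)/(414+196) = 164/610 = 0.268852.
SE = √(p̂(1−p̂)(1/n₁+1/n₂)) = √(0.268852·0.731148·0.0075175) = √(0.00147772) = 0.038441.
z = (0.289855 − 0.224490)/0.038441 = 0.065365/0.038441 = 1.700.
p-value = P(Z < 1.700) ≈ 0.9555; since p > α = 0.02, fail to reject H₀.

z = 1.700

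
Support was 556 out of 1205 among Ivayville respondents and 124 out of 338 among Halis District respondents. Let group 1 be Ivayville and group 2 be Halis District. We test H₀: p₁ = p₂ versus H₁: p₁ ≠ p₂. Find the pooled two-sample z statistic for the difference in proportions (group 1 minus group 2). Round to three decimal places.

z = 3.094

p̂₁ = 556/1205 ≈ 0.46141, p̂₂ = 124/338 ≈ 0.36686.
Pooled p̂ = (556+124)/(1205+338) = 680/1543 = 0.44070.
SE = √(p̂(1−p̂)(1/n₁+1/n₂)) = √(0.44070·0.55930·0.00378846) = √(0.000933792) = 0.03056.
z = (0.46141 − 0.36686)/0.03056 = 0.09455/0.03056 = 3.094.
p-value = 2·P(Z > 3.094) ≈ 0.0020.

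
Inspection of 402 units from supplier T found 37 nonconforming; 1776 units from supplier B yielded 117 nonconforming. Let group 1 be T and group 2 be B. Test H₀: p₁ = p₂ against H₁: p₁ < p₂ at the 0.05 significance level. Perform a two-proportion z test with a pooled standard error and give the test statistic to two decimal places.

z = 1.85

p̂₁ = 37/402 ≈ 0.09204, p̂₂ = 117/1776 ≈ 0.06588.
Pooled p̂ = (37+117)/(402+1776) = 154/2178 = 0.07071.
SE = √(p̂(1−p̂)(1/n₁+1/n₂)) = √(0.07071·0.92929·0.00305063) = √(0.000200449) = 0.01416.
z = (0.09204 − 0.06588)/0.01416 = 0.02616/0.01416 = 1.85.
p-value = P(Z < 1.848) ≈ 0.9677; since p > α = 0.05, fail to reject H₀.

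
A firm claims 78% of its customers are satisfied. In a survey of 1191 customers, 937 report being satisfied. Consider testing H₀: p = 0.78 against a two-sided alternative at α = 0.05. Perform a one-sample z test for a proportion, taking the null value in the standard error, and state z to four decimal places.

p̂ = 937/1191 = 0.786734.
SE = √(p₀(1−p₀)/n) = √(0.1716/1191) = 0.012003.
z = (0.786734 − 0.78)/0.012003 = 0.006734/0.012003 = 0.5610.
Two-sided p-value ≈ 2·Φ(−0.561) = 0.5748, so at α = 0.05 we fail to reject H₀.

z = 0.5610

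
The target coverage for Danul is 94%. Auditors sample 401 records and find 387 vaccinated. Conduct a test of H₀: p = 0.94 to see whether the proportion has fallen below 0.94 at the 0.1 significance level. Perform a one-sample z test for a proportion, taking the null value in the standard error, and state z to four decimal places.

z = 2.1154

p̂ = 387/401 ≈ 0.9650873.
SE = √(p₀(1−p₀)/n) = √(0.0564/401) = 0.0118595.
z = (0.9650873 − 0.94)/0.0118595 = 0.0250873/0.0118595 = 2.1154.
p-value = P(Z < 2.115) ≈ 0.9828. With α = 0.1, fail to reject H₀.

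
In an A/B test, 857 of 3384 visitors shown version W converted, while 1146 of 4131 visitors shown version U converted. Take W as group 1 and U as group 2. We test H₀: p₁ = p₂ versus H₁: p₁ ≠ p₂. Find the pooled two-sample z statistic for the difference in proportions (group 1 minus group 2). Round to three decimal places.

z = -2.357

p̂₁ = 857/3384 ≈ 0.25325, p̂₂ = 1146/4131 ≈ 0.27741.
Pooled p̂ = (857+1146)/(3384+4131) = 2003/7515 = 0.26653.
SE = √(p̂(1−p̂)(1/n₁+1/n₂)) = √(0.26653·0.73347·0.00053758) = √(0.000105093) = 0.01025.
z = (0.25325 − 0.27741)/0.01025 = -0.02416/0.01025 = -2.357.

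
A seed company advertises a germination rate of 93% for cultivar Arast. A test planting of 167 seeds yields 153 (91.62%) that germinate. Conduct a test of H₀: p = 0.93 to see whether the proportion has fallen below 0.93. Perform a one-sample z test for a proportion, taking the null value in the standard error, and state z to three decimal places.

p̂ = 153/167 = 0.91617.
Under H₀, SE = √(0.93·0.07/167) = √(0.00038982) = 0.01974.
z = (0.91617 − 0.93)/0.01974 = -0.01383/0.01974 = -0.701.

z = -0.701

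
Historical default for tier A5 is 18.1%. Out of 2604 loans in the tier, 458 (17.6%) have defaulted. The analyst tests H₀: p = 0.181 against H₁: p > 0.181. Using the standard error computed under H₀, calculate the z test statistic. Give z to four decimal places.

p̂ = 458/2604 ≈ 0.175883.
Under H₀, SE = √(0.181·0.819/2604) = √(5.69274e-05) = 0.007545.
z = (0.175883 − 0.181)/0.007545 = -0.005117/0.007545 = -0.6782.
p-value = P(Z > -0.678) ≈ 0.7512.

z = -0.6782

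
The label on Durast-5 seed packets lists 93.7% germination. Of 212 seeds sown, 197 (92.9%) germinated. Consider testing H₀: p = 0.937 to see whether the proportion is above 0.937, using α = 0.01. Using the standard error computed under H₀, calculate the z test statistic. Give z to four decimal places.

z = -0.4647

p̂ = 197/212 = 0.929245.
Under H₀, SE = √(0.937·0.063/212) = √(0.000278448) = 0.016687.
z = (0.929245 − 0.937)/0.016687 = -0.007755/0.016687 = -0.4647.
p-value = P(Z > -0.465) ≈ 0.6789; since p > α = 0.01, fail to reject H₀.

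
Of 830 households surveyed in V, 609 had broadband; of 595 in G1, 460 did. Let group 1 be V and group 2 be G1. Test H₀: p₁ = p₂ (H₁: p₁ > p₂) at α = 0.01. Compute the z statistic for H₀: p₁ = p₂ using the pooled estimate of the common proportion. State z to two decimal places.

p̂₁ = 609/830 = 0.7337, p̂₂ = 460/595 = 0.7731.
Pooled p̂ = (609+460)/(830+595) = 1069/1425 = 0.7502.
SE = √(p̂(1−p̂)(1/n₁+1/n₂)) = √(0.7502·0.2498·0.00288549) = √(0.000540776) = 0.0233.
z = (0.7337 − 0.7731)/0.0233 = -0.0394/0.0233 = -1.69.
p-value = P(Z > -1.693) ≈ 0.9548. With α = 0.01, fail to reject H₀.

z = -1.69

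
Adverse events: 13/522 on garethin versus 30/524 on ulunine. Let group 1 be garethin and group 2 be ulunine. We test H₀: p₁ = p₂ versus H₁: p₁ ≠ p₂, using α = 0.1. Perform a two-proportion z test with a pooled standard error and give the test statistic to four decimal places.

p̂₁ = 13/522 ≈ 0.0249042, p̂₂ = 30/524 ≈ 0.0572519.
Pooled p̂ = (13+30)/(522+524) = 43/1046 = 0.0411090.
SE = √(p̂(1−p̂)(1/n₁+1/n₂)) = √(0.0411090·0.9588910·0.00382411) = √(0.000150743) = 0.0122777.
z = (0.0249042 − 0.0572519)/0.0122777 = -0.0323477/0.0122777 = -2.6347.
Two-sided p-value ≈ 2·Φ(−2.635) = 0.0084; since p < α = 0.1, reject H₀.

z = -2.6347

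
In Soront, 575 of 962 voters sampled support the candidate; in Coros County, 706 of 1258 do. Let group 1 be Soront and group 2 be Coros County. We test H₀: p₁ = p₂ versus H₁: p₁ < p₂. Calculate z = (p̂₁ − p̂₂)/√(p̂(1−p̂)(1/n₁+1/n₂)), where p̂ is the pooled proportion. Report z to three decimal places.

z = 1.725

p̂₁ = 575/962 ≈ 0.59771, p̂₂ = 706/1258 ≈ 0.56121.
Pooled p̂ = (575+706)/(962+1258) = 1281/2220 = 0.57703.
SE = √(p̂(1−p̂)(1/n₁+1/n₂)) = √(0.57703·0.42297·0.00183441) = √(0.00044772) = 0.02116.
z = (0.59771 − 0.56121)/0.02116 = 0.03650/0.02116 = 1.725.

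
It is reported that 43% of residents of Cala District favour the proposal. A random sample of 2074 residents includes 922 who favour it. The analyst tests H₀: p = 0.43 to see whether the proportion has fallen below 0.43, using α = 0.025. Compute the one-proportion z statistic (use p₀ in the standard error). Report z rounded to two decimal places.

z = 1.34

p̂ = 922/2074 = 0.4446.
Standard error under H₀: √(0.43×0.57/2074) = 0.0109.
z = (0.4446 − 0.43)/0.0109 = 0.0146/0.0109 = 1.34.
p-value = P(Z < 1.339) ≈ 0.9096. With α = 0.025, fail to reject H₀.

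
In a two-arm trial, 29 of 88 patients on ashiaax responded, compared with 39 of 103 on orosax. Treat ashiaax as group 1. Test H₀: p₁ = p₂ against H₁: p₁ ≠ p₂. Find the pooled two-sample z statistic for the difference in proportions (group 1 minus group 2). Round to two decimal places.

z = -0.71

p̂₁ = 29/88 = 0.3295, p̂₂ = 39/103 = 0.3786.
Pooled p̂ = (29+39)/(88+103) = 68/191 = 0.3560.
SE = √(0.22927 × 0.0210724) = 0.0695.
z = (0.3295 − 0.3786)/0.0695 = -0.0491/0.0695 = -0.71.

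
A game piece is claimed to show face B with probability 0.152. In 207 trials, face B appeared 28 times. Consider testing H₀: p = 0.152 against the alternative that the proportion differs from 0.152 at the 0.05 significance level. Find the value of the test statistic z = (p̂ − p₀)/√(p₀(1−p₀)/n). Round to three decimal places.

z = -0.671

p̂ = 28/207 ≈ 0.13527.
Under H₀, SE = √(0.152·0.848/207) = √(0.000622686) = 0.02495.
z = (0.13527 − 0.152)/0.02495 = -0.01673/0.02495 = -0.671.
Two-sided p-value ≈ 2·Φ(−0.671) = 0.5025. With α = 0.05, fail to reject H₀.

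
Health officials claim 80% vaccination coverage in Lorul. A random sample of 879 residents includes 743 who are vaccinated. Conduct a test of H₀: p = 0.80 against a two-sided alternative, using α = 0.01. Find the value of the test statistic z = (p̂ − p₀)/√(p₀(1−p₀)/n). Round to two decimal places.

p̂ = 743/879 = 0.8453.
Standard error under H₀: √(0.8×0.2/879) = 0.0135.
z = (0.8453 − 0.8)/0.0135 = 0.0453/0.0135 = 3.36.
p-value = 2·P(Z > 3.356) ≈ 0.0008, so at α = 0.01 we reject H₀.

z = 3.36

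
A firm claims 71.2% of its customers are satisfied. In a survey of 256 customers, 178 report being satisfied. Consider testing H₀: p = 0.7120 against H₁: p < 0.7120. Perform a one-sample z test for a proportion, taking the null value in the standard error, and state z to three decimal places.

z = -0.590

p̂ = 178/256 ≈ 0.69531.
SE = √(p₀(1−p₀)/n) = √(0.20506/256) = 0.02830.
z = (0.69531 − 0.712)/0.02830 = -0.01669/0.02830 = -0.590.
p-value = P(Z < -0.590) ≈ 0.2777.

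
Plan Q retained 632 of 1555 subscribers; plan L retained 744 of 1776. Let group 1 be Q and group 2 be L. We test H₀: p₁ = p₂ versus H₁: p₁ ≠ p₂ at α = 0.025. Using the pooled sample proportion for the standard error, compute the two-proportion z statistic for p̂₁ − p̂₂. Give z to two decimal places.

z = -0.73

p̂₁ = 632/1555 ≈ 0.4064, p̂₂ = 744/1776 ≈ 0.4189.
Pooled p̂ = (632+744)/(1555+1776) = 1376/3331 = 0.4131.
SE = √(0.242447 × 0.00120615) = 0.0171.
z = (0.4064 − 0.4189)/0.0171 = -0.0125/0.0171 = -0.73.
Two-sided p-value ≈ 2·Φ(−0.730) = 0.4652; since p > α = 0.025, fail to reject H₀.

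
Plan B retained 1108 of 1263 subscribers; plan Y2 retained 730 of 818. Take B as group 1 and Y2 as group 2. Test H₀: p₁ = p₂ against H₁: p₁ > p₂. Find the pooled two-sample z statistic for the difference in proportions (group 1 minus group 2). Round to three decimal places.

z = -1.051

p̂₁ = 1108/1263 ≈ 0.87728, p̂₂ = 730/818 ≈ 0.89242.
Pooled p̂ = (1108+730)/(1263+818) = 1838/2081 = 0.88323.
SE = √(p̂(1−p̂)(1/n₁+1/n₂)) = √(0.88323·0.11677·0.00201426) = √(0.000207741) = 0.01441.
z = (0.87728 − 0.89242)/0.01441 = -0.01514/0.01441 = -1.051.
p-value = P(Z > -1.051) ≈ 0.8533.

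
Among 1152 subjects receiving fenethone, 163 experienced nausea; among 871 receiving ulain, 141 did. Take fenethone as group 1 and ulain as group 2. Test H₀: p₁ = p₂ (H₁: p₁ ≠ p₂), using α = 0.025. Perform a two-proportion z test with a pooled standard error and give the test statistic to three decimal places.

z = -1.271

p̂₁ = 163/1152 ≈ 0.141493, p̂₂ = 141/871 ≈ 0.161883.
Pooled p̂ = (163+141)/(1152+871) = 304/2023 = 0.150272.
SE = √(p̂(1−p̂)(1/n₁+1/n₂)) = √(0.150272·0.849728·0.00201616) = √(0.000257444) = 0.016045.
z = (0.141493 − 0.161883)/0.016045 = -0.020390/0.016045 = -1.271.
Two-sided p-value ≈ 2·Φ(−1.271) = 0.2038; since p > α = 0.025, fail to reject H₀.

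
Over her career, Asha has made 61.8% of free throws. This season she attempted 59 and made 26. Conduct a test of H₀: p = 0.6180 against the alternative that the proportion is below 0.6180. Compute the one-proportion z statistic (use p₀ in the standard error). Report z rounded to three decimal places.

z = -2.803

p̂ = 26/59 = 0.44068.
SE = √(p₀(1−p₀)/n) = √(0.23608/59) = 0.06326.
z = (0.44068 − 0.618)/0.06326 = -0.17732/0.06326 = -2.803.
p-value = P(Z < -2.803) ≈ 0.0025.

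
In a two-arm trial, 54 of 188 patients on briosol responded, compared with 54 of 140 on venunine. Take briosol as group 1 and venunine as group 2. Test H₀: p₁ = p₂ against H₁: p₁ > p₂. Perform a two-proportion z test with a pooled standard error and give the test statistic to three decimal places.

p̂₁ = 54/188 = 0.28723, p̂₂ = 54/140 = 0.38571.
Pooled p̂ = (54+54)/(188+140) = 108/328 = 0.32927.
SE = √(p̂(1−p̂)(1/n₁+1/n₂)) = √(0.32927·0.67073·0.012462) = √(0.00275224) = 0.05246.
z = (0.28723 − 0.38571)/0.05246 = -0.09848/0.05246 = -1.877.
p-value = P(Z > -1.877) ≈ 0.9698.

z = -1.877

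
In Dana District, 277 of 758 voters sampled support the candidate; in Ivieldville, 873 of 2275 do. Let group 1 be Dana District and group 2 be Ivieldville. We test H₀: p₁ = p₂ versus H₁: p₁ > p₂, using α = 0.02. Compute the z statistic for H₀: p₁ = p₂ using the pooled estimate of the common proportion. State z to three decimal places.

z = -0.899

p̂₁ = 277/758 = 0.36544, p̂₂ = 873/2275 = 0.38374.
Pooled p̂ = (277+873)/(758+2275) = 1150/3033 = 0.37916.
SE = √(0.235398 × 0.00175882) = 0.02035.
z = (0.36544 − 0.38374)/0.02035 = -0.01830/0.02035 = -0.899.
p-value = P(Z > -0.899) ≈ 0.8158; since p > α = 0.02, fail to reject H₀.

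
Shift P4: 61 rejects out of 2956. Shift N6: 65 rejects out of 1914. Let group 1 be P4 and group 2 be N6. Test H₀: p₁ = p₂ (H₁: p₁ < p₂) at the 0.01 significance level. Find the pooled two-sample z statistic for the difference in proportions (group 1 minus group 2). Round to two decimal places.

p̂₁ = 61/2956 ≈ 0.02064, p̂₂ = 65/1914 ≈ 0.03396.
Pooled p̂ = (61+65)/(2956+1914) = 126/4870 = 0.02587.
SE = √(0.0252033 × 0.000860761) = 0.00466.
z = (0.02064 − 0.03396)/0.00466 = -0.01332/0.00466 = -2.86.
p-value = P(Z < -2.861) ≈ 0.0021, so at α = 0.01 we reject H₀.

z = -2.86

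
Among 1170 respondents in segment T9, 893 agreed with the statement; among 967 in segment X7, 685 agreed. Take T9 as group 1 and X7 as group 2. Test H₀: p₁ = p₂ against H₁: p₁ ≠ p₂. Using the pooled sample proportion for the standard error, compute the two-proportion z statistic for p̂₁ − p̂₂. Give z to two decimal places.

p̂₁ = 893/1170 = 0.7632, p̂₂ = 685/967 = 0.7084.
Pooled p̂ = (893+685)/(1170+967) = 1578/2137 = 0.7384.
SE = √(p̂(1−p̂)(1/n₁+1/n₂)) = √(0.7384·0.2616·0.00188883) = √(0.00036484) = 0.0191.
z = (0.7632 − 0.7084)/0.0191 = 0.0548/0.0191 = 2.87.
p-value = 2·P(Z > 2.873) ≈ 0.0041.

z = 2.87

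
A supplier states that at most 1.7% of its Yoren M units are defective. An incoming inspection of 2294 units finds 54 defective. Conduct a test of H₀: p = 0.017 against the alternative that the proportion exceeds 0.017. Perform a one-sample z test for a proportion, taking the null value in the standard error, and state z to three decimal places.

z = 2.423

p̂ = 54/2294 = 0.023540.
Under H₀, SE = √(0.017·0.983/2294) = √(7.28466e-06) = 0.002699.
z = (0.023540 − 0.017)/0.002699 = 0.006540/0.002699 = 2.423.
p-value = P(Z > 2.423) ≈ 0.0077.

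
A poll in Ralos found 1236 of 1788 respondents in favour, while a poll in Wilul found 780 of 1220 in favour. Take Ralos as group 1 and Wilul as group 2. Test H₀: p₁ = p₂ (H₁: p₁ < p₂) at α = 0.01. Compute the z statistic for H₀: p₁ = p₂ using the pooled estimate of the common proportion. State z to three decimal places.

z = 2.975

p̂₁ = 1236/1788 ≈ 0.69128, p̂₂ = 780/1220 ≈ 0.63934.
Pooled p̂ = (1236+780)/(1788+1220) = 2016/3008 = 0.67021.
SE = √(0.221028 × 0.00137896) = 0.01746.
z = (0.69128 − 0.63934)/0.01746 = 0.05194/0.01746 = 2.975.
p-value = P(Z < 2.975) ≈ 0.9985, so at α = 0.01 we fail to reject H₀.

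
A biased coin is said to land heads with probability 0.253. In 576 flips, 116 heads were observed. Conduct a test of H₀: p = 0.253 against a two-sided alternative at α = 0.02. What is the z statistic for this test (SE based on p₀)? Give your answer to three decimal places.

p̂ = 116/576 = 0.201389.
SE = √(p₀(1−p₀)/n) = √(0.18899/576) = 0.018114.
z = (0.201389 − 0.253)/0.018114 = -0.051611/0.018114 = -2.849.
Two-sided p-value ≈ 2·Φ(−2.849) = 0.0044. With α = 0.02, reject H₀.

z = -2.849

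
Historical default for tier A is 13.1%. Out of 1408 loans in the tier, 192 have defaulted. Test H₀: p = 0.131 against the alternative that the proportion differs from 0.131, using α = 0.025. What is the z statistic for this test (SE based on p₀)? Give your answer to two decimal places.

p̂ = 192/1408 = 0.1364.
Under H₀, SE = √(0.131·0.869/1408) = √(8.08516e-05) = 0.0090.
z = (0.1364 − 0.131)/0.0090 = 0.0054/0.0090 = 0.60.
Two-sided p-value ≈ 2·Φ(−0.597) = 0.5508. With α = 0.025, fail to reject H₀.

z = 0.60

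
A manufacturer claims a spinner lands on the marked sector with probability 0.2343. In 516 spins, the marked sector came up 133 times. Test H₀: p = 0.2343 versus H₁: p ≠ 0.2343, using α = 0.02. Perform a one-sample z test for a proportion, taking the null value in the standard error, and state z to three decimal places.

z = 1.258

p̂ = 133/516 ≈ 0.257752.
Standard error under H₀: √(0.2343×0.7657/516) = 0.018646.
z = (0.257752 − 0.2343)/0.018646 = 0.023452/0.018646 = 1.258.
p-value = 2·P(Z > 1.258) ≈ 0.2085, so at α = 0.02 we fail to reject H₀.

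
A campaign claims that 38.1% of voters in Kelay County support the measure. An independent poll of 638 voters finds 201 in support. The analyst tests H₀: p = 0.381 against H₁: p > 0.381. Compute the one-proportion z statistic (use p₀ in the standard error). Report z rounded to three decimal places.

p̂ = 201/638 = 0.31505.
Under H₀, SE = √(0.381·0.619/638) = √(0.000369654) = 0.01923.
z = (0.31505 − 0.381)/0.01923 = -0.06595/0.01923 = -3.430.
p-value = P(Z > -3.430) ≈ 0.9997.

z = -3.430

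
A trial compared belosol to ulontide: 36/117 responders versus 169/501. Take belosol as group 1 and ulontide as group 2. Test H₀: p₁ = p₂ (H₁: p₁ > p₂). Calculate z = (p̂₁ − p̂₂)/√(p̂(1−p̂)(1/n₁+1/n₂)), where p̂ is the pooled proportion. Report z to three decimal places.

z = -0.613

p̂₁ = 36/117 = 0.30769, p̂₂ = 169/501 = 0.33733.
Pooled p̂ = (36+169)/(117+501) = 205/618 = 0.33172.
SE = √(p̂(1−p̂)(1/n₁+1/n₂)) = √(0.33172·0.66828·0.010543) = √(0.00233718) = 0.04834.
z = (0.30769 − 0.33733)/0.04834 = -0.02964/0.04834 = -0.613.
p-value = P(Z > -0.613) ≈ 0.7300.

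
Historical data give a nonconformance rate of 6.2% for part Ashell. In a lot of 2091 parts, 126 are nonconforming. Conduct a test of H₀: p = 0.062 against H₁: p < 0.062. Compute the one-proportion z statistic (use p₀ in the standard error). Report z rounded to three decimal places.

p̂ = 126/2091 = 0.06026.
Under H₀, SE = √(0.062·0.938/2091) = √(2.78125e-05) = 0.00527.
z = (0.06026 − 0.062)/0.00527 = -0.00174/0.00527 = -0.330.

z = -0.330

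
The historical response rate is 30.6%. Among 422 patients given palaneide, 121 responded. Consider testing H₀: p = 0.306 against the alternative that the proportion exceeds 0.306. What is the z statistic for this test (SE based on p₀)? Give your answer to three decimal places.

p̂ = 121/422 ≈ 0.28673.
Standard error under H₀: √(0.306×0.694/422) = 0.02243.
z = (0.28673 − 0.306)/0.02243 = -0.01927/0.02243 = -0.859.
p-value = P(Z > -0.859) ≈ 0.8048.

z = -0.859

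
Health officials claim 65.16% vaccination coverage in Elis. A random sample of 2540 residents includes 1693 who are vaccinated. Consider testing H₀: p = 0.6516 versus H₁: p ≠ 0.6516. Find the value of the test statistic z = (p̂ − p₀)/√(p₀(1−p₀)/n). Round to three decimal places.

z = 1.580

p̂ = 1693/2540 ≈ 0.666535.
Standard error under H₀: √(0.6516×0.3484/2540) = 0.009454.
z = (0.666535 − 0.6516)/0.009454 = 0.014935/0.009454 = 1.580.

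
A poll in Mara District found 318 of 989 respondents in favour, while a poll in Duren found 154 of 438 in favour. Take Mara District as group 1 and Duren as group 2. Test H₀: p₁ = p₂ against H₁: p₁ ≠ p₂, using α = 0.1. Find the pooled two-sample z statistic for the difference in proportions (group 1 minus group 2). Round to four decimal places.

z = -1.1132

p̂₁ = 318/989 ≈ 0.321537, p̂₂ = 154/438 ≈ 0.351598.
Pooled p̂ = (318+154)/(989+438) = 472/1427 = 0.330764.
SE = √(p̂(1−p̂)(1/n₁+1/n₂)) = √(0.330764·0.669236·0.00329423) = √(0.000729207) = 0.027004.
z = (0.321537 − 0.351598)/0.027004 = -0.030061/0.027004 = -1.1132.
p-value = 2·P(Z > 1.113) ≈ 0.2656. With α = 0.1, fail to reject H₀.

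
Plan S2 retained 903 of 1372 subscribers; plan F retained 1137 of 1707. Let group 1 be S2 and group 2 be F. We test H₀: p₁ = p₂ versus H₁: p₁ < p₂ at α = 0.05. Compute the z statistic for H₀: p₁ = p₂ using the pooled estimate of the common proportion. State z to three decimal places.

z = -0.462

p̂₁ = 903/1372 ≈ 0.65816, p̂₂ = 1137/1707 ≈ 0.66608.
Pooled p̂ = (903+1137)/(1372+1707) = 2040/3079 = 0.66255.
SE = √(0.223577 × 0.00131469) = 0.01714.
z = (0.65816 − 0.66608)/0.01714 = -0.00792/0.01714 = -0.462.
p-value = P(Z < -0.462) ≈ 0.3221. With α = 0.05, fail to reject H₀.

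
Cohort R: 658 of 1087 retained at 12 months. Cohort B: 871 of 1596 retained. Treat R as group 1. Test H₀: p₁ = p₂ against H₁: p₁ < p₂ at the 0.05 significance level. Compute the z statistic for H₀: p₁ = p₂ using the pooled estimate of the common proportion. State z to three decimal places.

p̂₁ = 658/1087 = 0.60534, p̂₂ = 871/1596 = 0.54574.
Pooled p̂ = (658+871)/(1087+1596) = 1529/2683 = 0.56988.
SE = √(0.245116 × 0.00154653) = 0.01947.
z = (0.60534 − 0.54574)/0.01947 = 0.05960/0.01947 = 3.061.
p-value = P(Z < 3.061) ≈ 0.9989; since p > α = 0.05, fail to reject H₀.

z = 3.061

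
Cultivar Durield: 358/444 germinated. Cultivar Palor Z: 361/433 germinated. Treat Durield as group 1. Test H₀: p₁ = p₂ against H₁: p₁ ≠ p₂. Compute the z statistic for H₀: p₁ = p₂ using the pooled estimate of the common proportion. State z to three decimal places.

p̂₁ = 358/444 ≈ 0.80631, p̂₂ = 361/433 ≈ 0.83372.
Pooled p̂ = (358+361)/(444+433) = 719/877 = 0.81984.
SE = √(0.147702 × 0.00456172) = 0.02596.
z = (0.80631 − 0.83372)/0.02596 = -0.02741/0.02596 = -1.056.

z = -1.056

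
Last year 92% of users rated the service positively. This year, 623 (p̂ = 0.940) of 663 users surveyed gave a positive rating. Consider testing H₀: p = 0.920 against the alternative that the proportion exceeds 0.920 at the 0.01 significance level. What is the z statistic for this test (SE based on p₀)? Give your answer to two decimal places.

p̂ = 623/663 = 0.93967.
SE = √(p₀(1−p₀)/n) = √(0.0736/663) = 0.01054.
z = (0.93967 − 0.92)/0.01054 = 0.01967/0.01054 = 1.87.
p-value = P(Z > 1.867) ≈ 0.0310; since p > α = 0.01, fail to reject H₀.

z = 1.87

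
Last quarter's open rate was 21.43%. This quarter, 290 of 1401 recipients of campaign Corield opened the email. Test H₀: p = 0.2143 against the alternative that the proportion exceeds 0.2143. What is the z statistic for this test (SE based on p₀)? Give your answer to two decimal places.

z = -0.67

p̂ = 290/1401 ≈ 0.20700.
Under H₀, SE = √(0.2143·0.7857/1401) = √(0.000120182) = 0.01096.
z = (0.20700 − 0.2143)/0.01096 = -0.00730/0.01096 = -0.67.
p-value = P(Z > -0.666) ≈ 0.7474.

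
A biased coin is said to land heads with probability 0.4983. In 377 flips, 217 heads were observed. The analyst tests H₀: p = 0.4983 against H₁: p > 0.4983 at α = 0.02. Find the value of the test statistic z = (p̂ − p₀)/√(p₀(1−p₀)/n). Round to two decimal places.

z = 3.00

p̂ = 217/377 = 0.5756.
SE = √(p₀(1−p₀)/n) = √(0.25/377) = 0.0258.
z = (0.5756 − 0.4983)/0.0258 = 0.0773/0.0258 = 3.00.
p-value = P(Z > 3.002) ≈ 0.0013; since p < α = 0.02, reject H₀.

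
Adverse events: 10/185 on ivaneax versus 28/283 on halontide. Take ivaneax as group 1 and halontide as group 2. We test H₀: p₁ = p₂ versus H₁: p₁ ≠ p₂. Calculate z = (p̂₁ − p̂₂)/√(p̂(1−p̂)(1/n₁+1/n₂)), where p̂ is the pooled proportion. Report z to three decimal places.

z = -1.738

p̂₁ = 10/185 ≈ 0.054054, p̂₂ = 28/283 ≈ 0.098940.
Pooled p̂ = (10+28)/(185+283) = 38/468 = 0.081197.
SE = √(0.0746037 × 0.00893897) = 0.025824.
z = (0.054054 − 0.098940)/0.025824 = -0.044886/0.025824 = -1.738.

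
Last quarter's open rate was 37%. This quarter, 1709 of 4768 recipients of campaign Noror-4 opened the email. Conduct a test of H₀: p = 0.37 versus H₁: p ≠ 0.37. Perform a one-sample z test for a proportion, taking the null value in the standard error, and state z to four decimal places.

p̂ = 1709/4768 ≈ 0.358431.
SE = √(p₀(1−p₀)/n) = √(0.2331/4768) = 0.006992.
z = (0.358431 − 0.37)/0.006992 = -0.011569/0.006992 = -1.6546.

z = -1.6546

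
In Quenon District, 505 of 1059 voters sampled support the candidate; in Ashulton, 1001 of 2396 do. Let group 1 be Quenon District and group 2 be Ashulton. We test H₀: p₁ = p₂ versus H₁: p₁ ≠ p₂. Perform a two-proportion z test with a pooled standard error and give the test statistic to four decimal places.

p̂₁ = 505/1059 = 0.4768650, p̂₂ = 1001/2396 = 0.4177796.
Pooled p̂ = (505+1001)/(1059+2396) = 1506/3455 = 0.4358900.
SE = √(0.24589 × 0.00136165) = 0.0182980.
z = (0.4768650 − 0.4177796)/0.0182980 = 0.0590854/0.0182980 = 3.2291.
p-value = 2·P(Z > 3.229) ≈ 0.0012.

z = 3.2291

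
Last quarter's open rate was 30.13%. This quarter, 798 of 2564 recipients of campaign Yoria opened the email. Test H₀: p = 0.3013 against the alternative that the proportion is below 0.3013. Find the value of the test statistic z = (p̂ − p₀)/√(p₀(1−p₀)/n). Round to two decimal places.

z = 1.10

p̂ = 798/2564 = 0.31123.
Standard error under H₀: √(0.3013×0.6987/2564) = 0.00906.
z = (0.31123 − 0.3013)/0.00906 = 0.00993/0.00906 = 1.10.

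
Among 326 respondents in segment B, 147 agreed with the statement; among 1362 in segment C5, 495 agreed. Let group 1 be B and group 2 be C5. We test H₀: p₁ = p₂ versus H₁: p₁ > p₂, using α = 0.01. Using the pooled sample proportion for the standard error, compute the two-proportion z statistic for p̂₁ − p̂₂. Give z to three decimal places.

z = 2.923

p̂₁ = 147/326 = 0.45092, p̂₂ = 495/1362 = 0.36344.
Pooled p̂ = (147+495)/(326+1362) = 642/1688 = 0.38033.
SE = √(0.23568 × 0.0038017) = 0.02993.
z = (0.45092 − 0.36344)/0.02993 = 0.08748/0.02993 = 2.923.
p-value = P(Z > 2.923) ≈ 0.0017. With α = 0.01, reject H₀.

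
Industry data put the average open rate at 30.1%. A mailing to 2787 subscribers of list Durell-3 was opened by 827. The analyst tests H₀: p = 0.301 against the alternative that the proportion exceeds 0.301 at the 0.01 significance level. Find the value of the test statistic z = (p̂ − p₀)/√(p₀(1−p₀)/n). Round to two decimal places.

p̂ = 827/2787 ≈ 0.2967.
Standard error under H₀: √(0.301×0.699/2787) = 0.0087.
z = (0.2967 − 0.301)/0.0087 = -0.0043/0.0087 = -0.49.
p-value = P(Z > -0.491) ≈ 0.6882. With α = 0.01, fail to reject H₀.

z = -0.49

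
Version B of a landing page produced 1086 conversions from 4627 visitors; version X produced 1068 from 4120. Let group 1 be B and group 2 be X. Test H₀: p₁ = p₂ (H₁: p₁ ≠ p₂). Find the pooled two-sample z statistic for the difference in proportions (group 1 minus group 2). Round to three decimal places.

p̂₁ = 1086/4627 ≈ 0.234709, p̂₂ = 1068/4120 ≈ 0.259223.
Pooled p̂ = (1086+1068)/(4627+4120) = 2154/8747 = 0.246256.
SE = √(p̂(1−p̂)(1/n₁+1/n₂)) = √(0.246256·0.753744·0.000458841) = √(8.51673e-05) = 0.009229.
z = (0.234709 − 0.259223)/0.009229 = -0.024514/0.009229 = -2.656.

z = -2.656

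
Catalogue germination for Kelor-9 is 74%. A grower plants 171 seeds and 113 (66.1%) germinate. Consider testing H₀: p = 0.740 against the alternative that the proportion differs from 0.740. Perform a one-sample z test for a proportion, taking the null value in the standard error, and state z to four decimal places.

p̂ = 113/171 = 0.660819.
Standard error under H₀: √(0.74×0.26/171) = 0.033543.
z = (0.660819 − 0.74)/0.033543 = -0.079181/0.033543 = -2.3606.
Two-sided p-value ≈ 2·Φ(−2.361) = 0.0182.

z = -2.3606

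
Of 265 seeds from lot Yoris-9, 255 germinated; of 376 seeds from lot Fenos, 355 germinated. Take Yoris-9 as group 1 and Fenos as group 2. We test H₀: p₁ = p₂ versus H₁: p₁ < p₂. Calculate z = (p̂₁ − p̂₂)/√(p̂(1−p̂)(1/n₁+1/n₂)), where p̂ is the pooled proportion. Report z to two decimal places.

p̂₁ = 255/265 ≈ 0.96226, p̂₂ = 355/376 ≈ 0.94415.
Pooled p̂ = (255+355)/(265+376) = 610/641 = 0.95164.
SE = √(0.0460231 × 0.00643316) = 0.01721.
z = (0.96226 − 0.94415)/0.01721 = 0.01811/0.01721 = 1.05.
p-value = P(Z < 1.053) ≈ 0.8538.

z = 1.05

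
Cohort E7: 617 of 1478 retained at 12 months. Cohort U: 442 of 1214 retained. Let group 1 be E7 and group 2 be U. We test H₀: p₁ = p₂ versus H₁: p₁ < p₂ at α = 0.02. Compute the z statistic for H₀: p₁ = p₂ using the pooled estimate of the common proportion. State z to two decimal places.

p̂₁ = 617/1478 = 0.41746, p̂₂ = 442/1214 = 0.36409.
Pooled p̂ = (617+442)/(1478+1214) = 1059/2692 = 0.39339.
SE = √(0.238634 × 0.00150031) = 0.01892.
z = (0.41746 − 0.36409)/0.01892 = 0.05337/0.01892 = 2.82.
p-value = P(Z < 2.821) ≈ 0.9976, so at α = 0.02 we fail to reject H₀.

z = 2.82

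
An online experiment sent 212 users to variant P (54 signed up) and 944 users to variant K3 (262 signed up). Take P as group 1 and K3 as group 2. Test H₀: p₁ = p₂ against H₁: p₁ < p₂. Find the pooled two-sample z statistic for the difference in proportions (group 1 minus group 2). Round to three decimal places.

p̂₁ = 54/212 ≈ 0.25472, p̂₂ = 262/944 ≈ 0.27754.
Pooled p̂ = (54+262)/(212+944) = 316/1156 = 0.27336.
SE = √(p̂(1−p̂)(1/n₁+1/n₂)) = √(0.27336·0.72664·0.0057763) = √(0.00114736) = 0.03387.
z = (0.25472 − 0.27754)/0.03387 = -0.02282/0.03387 = -0.674.

z = -0.674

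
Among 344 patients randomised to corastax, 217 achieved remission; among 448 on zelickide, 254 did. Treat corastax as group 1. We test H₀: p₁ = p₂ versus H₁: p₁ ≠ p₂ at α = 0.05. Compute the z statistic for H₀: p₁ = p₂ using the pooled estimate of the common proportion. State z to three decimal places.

p̂₁ = 217/344 ≈ 0.63081, p̂₂ = 254/448 ≈ 0.56696.
Pooled p̂ = (217+254)/(344+448) = 471/792 = 0.59470.
SE = √(p̂(1−p̂)(1/n₁+1/n₂)) = √(0.59470·0.40530·0.00513912) = √(0.00123869) = 0.03520.
z = (0.63081 − 0.56696)/0.03520 = 0.06385/0.03520 = 1.814.
p-value = 2·P(Z > 1.814) ≈ 0.0697, so at α = 0.05 we fail to reject H₀.

z = 1.814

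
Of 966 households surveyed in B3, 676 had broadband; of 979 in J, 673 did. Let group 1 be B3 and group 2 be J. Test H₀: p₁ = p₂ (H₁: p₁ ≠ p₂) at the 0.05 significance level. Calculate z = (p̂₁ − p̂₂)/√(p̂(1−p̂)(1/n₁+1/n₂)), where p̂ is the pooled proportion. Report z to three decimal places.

p̂₁ = 676/966 ≈ 0.69979, p̂₂ = 673/979 ≈ 0.68744.
Pooled p̂ = (676+673)/(966+979) = 1349/1945 = 0.69357.
SE = √(p̂(1−p̂)(1/n₁+1/n₂)) = √(0.69357·0.30643·0.00205665) = √(0.000437098) = 0.02091.
z = (0.69979 − 0.68744)/0.02091 = 0.01235/0.02091 = 0.591.
Two-sided p-value ≈ 2·Φ(−0.591) = 0.5545; since p > α = 0.05, fail to reject H₀.

z = 0.591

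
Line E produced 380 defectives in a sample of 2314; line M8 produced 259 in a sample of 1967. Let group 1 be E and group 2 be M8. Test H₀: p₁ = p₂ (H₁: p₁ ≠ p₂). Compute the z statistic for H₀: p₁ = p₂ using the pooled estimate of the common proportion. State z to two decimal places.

z = 2.98

p̂₁ = 380/2314 = 0.1642, p̂₂ = 259/1967 = 0.1317.
Pooled p̂ = (380+259)/(2314+1967) = 639/4281 = 0.1493.
SE = √(p̂(1−p̂)(1/n₁+1/n₂)) = √(0.1493·0.8507·0.000940541) = √(0.000119434) = 0.0109.
z = (0.1642 − 0.1317)/0.0109 = 0.0325/0.0109 = 2.98.
p-value = 2·P(Z > 2.978) ≈ 0.0029.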